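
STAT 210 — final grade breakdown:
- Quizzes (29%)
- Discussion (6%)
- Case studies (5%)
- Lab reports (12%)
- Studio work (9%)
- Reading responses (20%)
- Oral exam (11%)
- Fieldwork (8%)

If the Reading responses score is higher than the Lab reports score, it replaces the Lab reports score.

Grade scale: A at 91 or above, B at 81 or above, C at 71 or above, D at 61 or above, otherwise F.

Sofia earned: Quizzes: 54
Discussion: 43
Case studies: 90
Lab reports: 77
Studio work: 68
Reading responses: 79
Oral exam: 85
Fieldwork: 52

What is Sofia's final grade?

Reading responses (79) > Lab reports (77), so Lab reports counts as 79.
Weighted total:
  Quizzes 54 × 0.29 = 15.66
  Discussion 43 × 0.06 = 2.58
  Case studies 90 × 0.05 = 4.5
  Lab reports 79 × 0.12 = 9.48
  Studio work 68 × 0.09 = 6.12
  Reading responses 79 × 0.2 = 15.8
  Oral exam 85 × 0.11 = 9.35
  Fieldwork 52 × 0.08 = 4.16
Sum = 67.65
67.65 is ≥ 61 and < 71 → D

D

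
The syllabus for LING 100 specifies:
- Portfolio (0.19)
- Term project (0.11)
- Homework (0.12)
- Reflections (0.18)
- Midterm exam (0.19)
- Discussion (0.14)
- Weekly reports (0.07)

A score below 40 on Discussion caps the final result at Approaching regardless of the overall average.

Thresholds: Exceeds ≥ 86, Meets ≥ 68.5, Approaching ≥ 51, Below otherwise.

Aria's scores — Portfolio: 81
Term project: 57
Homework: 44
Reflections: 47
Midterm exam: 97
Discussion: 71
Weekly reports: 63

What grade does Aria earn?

Approaching

Discussion score 71 ≥ 40: minimum met.
Weighted total:
  Portfolio 81 × 0.19 = 15.39
  Term project 57 × 0.11 = 6.27
  Homework 44 × 0.12 = 5.28
  Reflections 47 × 0.18 = 8.46
  Midterm exam 97 × 0.19 = 18.43
  Discussion 71 × 0.14 = 9.94
  Weekly reports 63 × 0.07 = 4.41
Sum = 68.18
68.18 is ≥ 51 and < 68.5 → Approaching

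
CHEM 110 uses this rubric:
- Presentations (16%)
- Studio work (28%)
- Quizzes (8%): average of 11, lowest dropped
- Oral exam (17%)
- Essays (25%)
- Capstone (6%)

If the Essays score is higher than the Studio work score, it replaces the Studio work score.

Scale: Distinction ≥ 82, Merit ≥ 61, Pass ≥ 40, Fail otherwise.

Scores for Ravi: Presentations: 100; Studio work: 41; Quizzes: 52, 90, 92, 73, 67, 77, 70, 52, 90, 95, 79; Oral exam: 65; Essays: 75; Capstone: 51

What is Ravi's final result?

Merit

Quizzes: drop 52 → average of remaining 10 = 785/10 = 78.5
Essays (75) > Studio work (41), so Studio work counts as 75.
Weighted total:
  Presentations 100 × 0.16 = 16
  Studio work 75 × 0.28 = 21
  Quizzes 78.5 × 0.08 = 6.28
  Oral exam 65 × 0.17 = 11.05
  Essays 75 × 0.25 = 18.75
  Capstone 51 × 0.06 = 3.06
Sum = 76.14
76.14 is ≥ 61 and < 82 → Merit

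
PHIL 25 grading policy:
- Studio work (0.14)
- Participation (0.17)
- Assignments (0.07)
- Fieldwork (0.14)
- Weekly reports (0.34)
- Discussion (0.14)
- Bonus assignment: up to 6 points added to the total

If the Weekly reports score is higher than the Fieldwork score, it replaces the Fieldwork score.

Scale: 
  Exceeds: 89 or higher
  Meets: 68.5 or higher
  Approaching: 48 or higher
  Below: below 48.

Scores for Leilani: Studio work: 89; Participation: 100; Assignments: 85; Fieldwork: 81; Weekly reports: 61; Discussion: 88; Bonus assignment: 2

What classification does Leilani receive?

Meets

Weekly reports (61) ≤ Fieldwork (81), so Fieldwork stays at 81.
Weighted total:
  Studio work 89 × 0.14 = 12.46
  Participation 100 × 0.17 = 17
  Assignments 85 × 0.07 = 5.95
  Fieldwork 81 × 0.14 = 11.34
  Weekly reports 61 × 0.34 = 20.74
  Discussion 88 × 0.14 = 12.32
Sum = 79.81
Bonus assignment: 79.81 + 2 = 81.81
81.81 is ≥ 68.5 and < 89 → Meets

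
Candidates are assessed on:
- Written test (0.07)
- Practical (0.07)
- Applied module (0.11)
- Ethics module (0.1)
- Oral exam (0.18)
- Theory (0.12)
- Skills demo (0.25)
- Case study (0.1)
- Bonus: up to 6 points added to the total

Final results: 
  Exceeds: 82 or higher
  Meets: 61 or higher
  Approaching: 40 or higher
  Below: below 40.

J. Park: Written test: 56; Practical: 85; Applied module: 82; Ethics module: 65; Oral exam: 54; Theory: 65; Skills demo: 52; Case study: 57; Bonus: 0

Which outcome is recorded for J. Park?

Weighted total:
  Written test 56 × 0.07 = 3.92
  Practical 85 × 0.07 = 5.95
  Applied module 82 × 0.11 = 9.02
  Ethics module 65 × 0.1 = 6.5
  Oral exam 54 × 0.18 = 9.72
  Theory 65 × 0.12 = 7.8
  Skills demo 52 × 0.25 = 13
  Case study 57 × 0.1 = 5.7
Sum = 61.61
Bonus: 61.61 + 0 = 61.61
61.61 is ≥ 61 and < 82 → Meets

Meets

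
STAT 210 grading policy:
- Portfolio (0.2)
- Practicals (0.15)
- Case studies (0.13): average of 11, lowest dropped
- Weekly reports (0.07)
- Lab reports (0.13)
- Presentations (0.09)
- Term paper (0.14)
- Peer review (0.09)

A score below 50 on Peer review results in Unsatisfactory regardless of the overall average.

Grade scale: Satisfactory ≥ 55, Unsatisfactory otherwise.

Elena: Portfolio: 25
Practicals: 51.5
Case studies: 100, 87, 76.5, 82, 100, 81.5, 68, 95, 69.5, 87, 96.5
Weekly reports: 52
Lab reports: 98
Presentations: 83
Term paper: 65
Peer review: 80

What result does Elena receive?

Case studies: drop 68 → average of remaining 10 = 875/10 = 87.5
Peer review score 80 ≥ 50: minimum met.
Weighted total:
  Portfolio 25 × 0.2 = 5
  Practicals 51.5 × 0.15 = 7.725
  Case studies 87.5 × 0.13 = 11.375
  Weekly reports 52 × 0.07 = 3.64
  Lab reports 98 × 0.13 = 12.74
  Presentations 83 × 0.09 = 7.47
  Term paper 65 × 0.14 = 9.1
  Peer review 80 × 0.09 = 7.2
Sum = 64.25
64.25 ≥ 55 → Satisfactory

Satisfactory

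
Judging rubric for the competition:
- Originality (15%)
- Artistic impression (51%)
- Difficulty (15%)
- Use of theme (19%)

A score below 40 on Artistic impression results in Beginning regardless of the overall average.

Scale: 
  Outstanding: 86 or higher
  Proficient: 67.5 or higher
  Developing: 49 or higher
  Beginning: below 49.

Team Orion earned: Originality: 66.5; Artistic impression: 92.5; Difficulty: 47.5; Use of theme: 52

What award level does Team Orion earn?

Artistic impression score 92.5 ≥ 40: minimum met.
Weighted total:
  Originality 66.5 × 0.15 = 9.975
  Artistic impression 92.5 × 0.51 = 47.175
  Difficulty 47.5 × 0.15 = 7.125
  Use of theme 52 × 0.19 = 9.88
Sum = 74.155
74.155 is ≥ 67.5 and < 86 → Proficient

Proficient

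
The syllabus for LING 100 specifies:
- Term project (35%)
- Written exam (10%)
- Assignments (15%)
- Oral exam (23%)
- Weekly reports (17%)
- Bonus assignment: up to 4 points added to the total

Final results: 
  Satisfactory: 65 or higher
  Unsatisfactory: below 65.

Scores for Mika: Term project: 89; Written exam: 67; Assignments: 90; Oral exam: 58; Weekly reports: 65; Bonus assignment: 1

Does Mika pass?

Satisfactory

Weighted total:
  Term project 89 × 0.35 = 31.15
  Written exam 67 × 0.1 = 6.7
  Assignments 90 × 0.15 = 13.5
  Oral exam 58 × 0.23 = 13.34
  Weekly reports 65 × 0.17 = 11.05
Sum = 75.74
Bonus assignment: 75.74 + 1 = 76.74
76.74 ≥ 65 → Satisfactory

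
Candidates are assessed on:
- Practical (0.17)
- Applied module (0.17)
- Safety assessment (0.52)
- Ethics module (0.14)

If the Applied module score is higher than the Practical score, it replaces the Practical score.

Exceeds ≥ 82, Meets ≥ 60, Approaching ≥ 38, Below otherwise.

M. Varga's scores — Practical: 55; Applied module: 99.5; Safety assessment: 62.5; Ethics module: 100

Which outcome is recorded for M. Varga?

Meets

Applied module (99.5) > Practical (55), so Practical counts as 99.5.
Weighted total:
  Practical 99.5 × 0.17 = 16.915
  Applied module 99.5 × 0.17 = 16.915
  Safety assessment 62.5 × 0.52 = 32.5
  Ethics module 100 × 0.14 = 14
Sum = 80.33
80.33 is ≥ 60 and < 82 → Meets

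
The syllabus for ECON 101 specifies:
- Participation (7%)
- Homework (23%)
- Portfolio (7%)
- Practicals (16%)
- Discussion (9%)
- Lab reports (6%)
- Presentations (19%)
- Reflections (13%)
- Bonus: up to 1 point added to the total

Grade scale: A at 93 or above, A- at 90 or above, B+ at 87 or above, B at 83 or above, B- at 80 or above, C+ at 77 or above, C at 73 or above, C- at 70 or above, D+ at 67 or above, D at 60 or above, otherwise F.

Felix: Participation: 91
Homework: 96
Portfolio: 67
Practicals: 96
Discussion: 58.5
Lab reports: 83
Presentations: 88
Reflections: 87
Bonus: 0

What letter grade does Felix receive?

B

Weighted total:
  Participation 91 × 0.07 = 6.37
  Homework 96 × 0.23 = 22.08
  Portfolio 67 × 0.07 = 4.69
  Practicals 96 × 0.16 = 15.36
  Discussion 58.5 × 0.09 = 5.265
  Lab reports 83 × 0.06 = 4.98
  Presentations 88 × 0.19 = 16.72
  Reflections 87 × 0.13 = 11.31
Sum = 86.775
Bonus: 86.775 + 0 = 86.775
86.775 is ≥ 83 and < 87 → B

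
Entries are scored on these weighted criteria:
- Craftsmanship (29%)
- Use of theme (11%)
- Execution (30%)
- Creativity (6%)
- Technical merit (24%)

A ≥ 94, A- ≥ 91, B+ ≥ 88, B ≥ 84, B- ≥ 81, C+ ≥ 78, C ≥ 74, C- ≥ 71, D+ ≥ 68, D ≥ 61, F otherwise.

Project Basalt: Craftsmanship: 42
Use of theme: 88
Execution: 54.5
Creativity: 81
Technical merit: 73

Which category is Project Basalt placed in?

F

Weighted total:
  Craftsmanship 42 × 0.29 = 12.18
  Use of theme 88 × 0.11 = 9.68
  Execution 54.5 × 0.3 = 16.35
  Creativity 81 × 0.06 = 4.86
  Technical merit 73 × 0.24 = 17.52
Sum = 60.59
60.59 < 61 → F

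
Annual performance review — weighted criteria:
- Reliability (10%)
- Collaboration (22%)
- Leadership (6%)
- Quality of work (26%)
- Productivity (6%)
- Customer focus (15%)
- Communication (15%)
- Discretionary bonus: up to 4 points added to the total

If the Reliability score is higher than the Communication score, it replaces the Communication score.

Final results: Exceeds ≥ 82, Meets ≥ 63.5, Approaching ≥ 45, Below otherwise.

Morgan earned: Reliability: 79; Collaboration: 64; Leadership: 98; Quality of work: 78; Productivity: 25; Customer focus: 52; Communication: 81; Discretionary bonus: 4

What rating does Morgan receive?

Meets

Reliability (79) ≤ Communication (81), so Communication stays at 81.
Weighted total:
  Reliability 79 × 0.1 = 7.9
  Collaboration 64 × 0.22 = 14.08
  Leadership 98 × 0.06 = 5.88
  Quality of work 78 × 0.26 = 20.28
  Productivity 25 × 0.06 = 1.5
  Customer focus 52 × 0.15 = 7.8
  Communication 81 × 0.15 = 12.15
Sum = 69.59
Discretionary bonus: 69.59 + 4 = 73.59
73.59 is ≥ 63.5 and < 82 → Meets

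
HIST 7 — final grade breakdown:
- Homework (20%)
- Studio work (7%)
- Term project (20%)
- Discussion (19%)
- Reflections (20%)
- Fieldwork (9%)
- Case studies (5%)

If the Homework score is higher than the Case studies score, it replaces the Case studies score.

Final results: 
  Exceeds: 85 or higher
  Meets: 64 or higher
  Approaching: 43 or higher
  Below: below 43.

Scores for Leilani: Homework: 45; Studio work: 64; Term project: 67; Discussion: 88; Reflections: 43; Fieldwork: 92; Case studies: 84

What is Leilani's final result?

Meets

Homework (45) ≤ Case studies (84), so Case studies stays at 84.
Weighted total:
  Homework 45 × 0.2 = 9
  Studio work 64 × 0.07 = 4.48
  Term project 67 × 0.2 = 13.4
  Discussion 88 × 0.19 = 16.72
  Reflections 43 × 0.2 = 8.6
  Fieldwork 92 × 0.09 = 8.28
  Case studies 84 × 0.05 = 4.2
Sum = 64.68
64.68 is ≥ 64 and < 85 → Meets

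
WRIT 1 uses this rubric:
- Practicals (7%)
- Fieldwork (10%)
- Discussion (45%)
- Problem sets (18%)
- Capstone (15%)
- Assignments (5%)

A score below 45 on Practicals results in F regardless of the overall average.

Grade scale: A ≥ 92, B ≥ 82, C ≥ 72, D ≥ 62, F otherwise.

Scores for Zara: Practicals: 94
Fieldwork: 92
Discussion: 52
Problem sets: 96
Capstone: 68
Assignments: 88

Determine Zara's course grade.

Practicals score 94 ≥ 45: minimum met.
Weighted total:
  Practicals 94 × 0.07 = 6.58
  Fieldwork 92 × 0.1 = 9.2
  Discussion 52 × 0.45 = 23.4
  Problem sets 96 × 0.18 = 17.28
  Capstone 68 × 0.15 = 10.2
  Assignments 88 × 0.05 = 4.4
Sum = 71.06
71.06 is ≥ 62 and < 72 → D

D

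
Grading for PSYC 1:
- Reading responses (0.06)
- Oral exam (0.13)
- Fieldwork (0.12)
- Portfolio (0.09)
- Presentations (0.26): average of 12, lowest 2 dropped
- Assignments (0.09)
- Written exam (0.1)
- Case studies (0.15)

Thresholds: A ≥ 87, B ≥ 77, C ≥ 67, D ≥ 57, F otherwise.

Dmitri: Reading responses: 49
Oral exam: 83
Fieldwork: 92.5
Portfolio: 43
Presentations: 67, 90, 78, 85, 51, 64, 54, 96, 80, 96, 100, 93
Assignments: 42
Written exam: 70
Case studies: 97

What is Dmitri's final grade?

C

Presentations: drop 51, 54 → average of remaining 10 = 849/10 = 84.9
Weighted total:
  Reading responses 49 × 0.06 = 2.94
  Oral exam 83 × 0.13 = 10.79
  Fieldwork 92.5 × 0.12 = 11.1
  Portfolio 43 × 0.09 = 3.87
  Presentations 84.9 × 0.26 = 22.074
  Assignments 42 × 0.09 = 3.78
  Written exam 70 × 0.1 = 7
  Case studies 97 × 0.15 = 14.55
Sum = 76.104
76.104 is ≥ 67 and < 77 → C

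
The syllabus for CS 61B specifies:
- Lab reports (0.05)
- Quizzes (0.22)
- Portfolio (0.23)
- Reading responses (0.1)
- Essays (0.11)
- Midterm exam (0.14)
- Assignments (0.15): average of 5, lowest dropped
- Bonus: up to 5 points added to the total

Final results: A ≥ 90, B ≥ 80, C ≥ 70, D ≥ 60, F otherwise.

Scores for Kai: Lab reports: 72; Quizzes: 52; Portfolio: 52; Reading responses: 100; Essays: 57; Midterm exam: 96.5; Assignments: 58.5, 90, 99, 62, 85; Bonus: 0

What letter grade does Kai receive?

D

Assignments: drop 58.5 → average of remaining 4 = 336/4 = 84
Weighted total:
  Lab reports 72 × 0.05 = 3.6
  Quizzes 52 × 0.22 = 11.44
  Portfolio 52 × 0.23 = 11.96
  Reading responses 100 × 0.1 = 10
  Essays 57 × 0.11 = 6.27
  Midterm exam 96.5 × 0.14 = 13.51
  Assignments 84 × 0.15 = 12.6
Sum = 69.38
Bonus: 69.38 + 0 = 69.38
69.38 is ≥ 60 and < 70 → D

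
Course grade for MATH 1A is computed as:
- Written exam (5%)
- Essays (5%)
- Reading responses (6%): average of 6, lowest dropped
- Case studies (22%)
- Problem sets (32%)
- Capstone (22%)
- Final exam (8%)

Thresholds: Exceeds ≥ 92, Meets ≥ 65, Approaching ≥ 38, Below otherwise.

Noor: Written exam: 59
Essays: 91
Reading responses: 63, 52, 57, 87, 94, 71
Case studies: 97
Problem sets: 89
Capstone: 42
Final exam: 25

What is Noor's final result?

Reading responses: drop 52 → average of remaining 5 = 372/5 = 74.4
Weighted total:
  Written exam 59 × 0.05 = 2.95
  Essays 91 × 0.05 = 4.55
  Reading responses 74.4 × 0.06 = 4.464
  Case studies 97 × 0.22 = 21.34
  Problem sets 89 × 0.32 = 28.48
  Capstone 42 × 0.22 = 9.24
  Final exam 25 × 0.08 = 2
Sum = 73.024
73.024 is ≥ 65 and < 92 → Meets

Meets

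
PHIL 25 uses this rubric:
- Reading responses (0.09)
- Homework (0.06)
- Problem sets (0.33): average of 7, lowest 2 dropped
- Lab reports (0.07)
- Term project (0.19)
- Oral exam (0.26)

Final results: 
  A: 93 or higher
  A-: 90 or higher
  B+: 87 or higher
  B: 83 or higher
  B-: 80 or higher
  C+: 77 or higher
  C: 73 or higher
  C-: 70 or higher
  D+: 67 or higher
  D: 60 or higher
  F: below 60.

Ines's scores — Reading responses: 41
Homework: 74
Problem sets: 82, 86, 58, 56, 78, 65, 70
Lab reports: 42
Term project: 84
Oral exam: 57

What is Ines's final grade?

Problem sets: drop 56, 58 → average of remaining 5 = 381/5 = 76.2
Weighted total:
  Reading responses 41 × 0.09 = 3.69
  Homework 74 × 0.06 = 4.44
  Problem sets 76.2 × 0.33 = 25.146
  Lab reports 42 × 0.07 = 2.94
  Term project 84 × 0.19 = 15.96
  Oral exam 57 × 0.26 = 14.82
Sum = 66.996
66.996 is ≥ 60 and < 67 → D

D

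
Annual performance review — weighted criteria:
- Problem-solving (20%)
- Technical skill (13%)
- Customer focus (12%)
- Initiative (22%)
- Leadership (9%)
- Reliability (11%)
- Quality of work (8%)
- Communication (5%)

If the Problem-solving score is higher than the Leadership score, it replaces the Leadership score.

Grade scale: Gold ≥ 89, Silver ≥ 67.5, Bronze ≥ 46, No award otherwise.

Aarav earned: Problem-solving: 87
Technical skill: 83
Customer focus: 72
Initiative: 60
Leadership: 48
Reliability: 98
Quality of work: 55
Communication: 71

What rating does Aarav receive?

Problem-solving (87) > Leadership (48), so Leadership counts as 87.
Weighted total:
  Problem-solving 87 × 0.2 = 17.4
  Technical skill 83 × 0.13 = 10.79
  Customer focus 72 × 0.12 = 8.64
  Initiative 60 × 0.22 = 13.2
  Leadership 87 × 0.09 = 7.83
  Reliability 98 × 0.11 = 10.78
  Quality of work 55 × 0.08 = 4.4
  Communication 71 × 0.05 = 3.55
Sum = 76.59
76.59 is ≥ 67.5 and < 89 → Silver

Silver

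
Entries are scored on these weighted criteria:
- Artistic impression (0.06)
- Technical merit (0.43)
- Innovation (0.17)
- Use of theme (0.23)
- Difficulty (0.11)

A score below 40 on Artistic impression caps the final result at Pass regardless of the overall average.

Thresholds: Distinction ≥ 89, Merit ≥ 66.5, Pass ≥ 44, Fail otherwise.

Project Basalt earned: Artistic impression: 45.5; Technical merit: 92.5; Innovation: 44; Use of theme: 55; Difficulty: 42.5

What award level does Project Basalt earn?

Artistic impression score 45.5 ≥ 40: minimum met.
Weighted total:
  Artistic impression 45.5 × 0.06 = 2.73
  Technical merit 92.5 × 0.43 = 39.775
  Innovation 44 × 0.17 = 7.48
  Use of theme 55 × 0.23 = 12.65
  Difficulty 42.5 × 0.11 = 4.675
Sum = 67.31
67.31 is ≥ 66.5 and < 89 → Merit

Merit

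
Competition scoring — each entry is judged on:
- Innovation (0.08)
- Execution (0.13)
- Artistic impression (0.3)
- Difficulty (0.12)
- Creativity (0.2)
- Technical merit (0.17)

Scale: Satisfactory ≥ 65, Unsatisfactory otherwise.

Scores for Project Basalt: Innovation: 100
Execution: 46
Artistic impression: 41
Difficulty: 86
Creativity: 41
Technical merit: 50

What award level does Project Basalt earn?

Weighted total:
  Innovation 100 × 0.08 = 8
  Execution 46 × 0.13 = 5.98
  Artistic impression 41 × 0.3 = 12.3
  Difficulty 86 × 0.12 = 10.32
  Creativity 41 × 0.2 = 8.2
  Technical merit 50 × 0.17 = 8.5
Sum = 53.3
53.3 < 65 → Unsatisfactory

Unsatisfactory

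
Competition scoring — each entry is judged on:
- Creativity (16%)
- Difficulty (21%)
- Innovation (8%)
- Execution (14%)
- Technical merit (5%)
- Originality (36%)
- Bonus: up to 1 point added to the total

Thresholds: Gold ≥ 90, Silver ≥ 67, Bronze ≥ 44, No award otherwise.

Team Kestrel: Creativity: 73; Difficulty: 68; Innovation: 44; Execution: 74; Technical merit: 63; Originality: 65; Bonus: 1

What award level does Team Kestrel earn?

Silver

Weighted total:
  Creativity 73 × 0.16 = 11.68
  Difficulty 68 × 0.21 = 14.28
  Innovation 44 × 0.08 = 3.52
  Execution 74 × 0.14 = 10.36
  Technical merit 63 × 0.05 = 3.15
  Originality 65 × 0.36 = 23.4
Sum = 66.39
Bonus: 66.39 + 1 = 67.39
67.39 is ≥ 67 and < 90 → Silver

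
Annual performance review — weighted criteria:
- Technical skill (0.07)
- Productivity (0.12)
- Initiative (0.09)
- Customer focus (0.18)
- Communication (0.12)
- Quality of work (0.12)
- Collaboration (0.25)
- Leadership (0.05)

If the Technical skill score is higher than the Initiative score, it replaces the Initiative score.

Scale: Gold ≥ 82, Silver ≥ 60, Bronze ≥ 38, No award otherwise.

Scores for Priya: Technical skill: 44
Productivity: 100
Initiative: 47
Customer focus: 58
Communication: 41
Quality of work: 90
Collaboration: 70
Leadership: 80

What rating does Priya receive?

Technical skill (44) ≤ Initiative (47), so Initiative stays at 47.
Weighted total:
  Technical skill 44 × 0.07 = 3.08
  Productivity 100 × 0.12 = 12
  Initiative 47 × 0.09 = 4.23
  Customer focus 58 × 0.18 = 10.44
  Communication 41 × 0.12 = 4.92
  Quality of work 90 × 0.12 = 10.8
  Collaboration 70 × 0.25 = 17.5
  Leadership 80 × 0.05 = 4
Sum = 66.97
66.97 is ≥ 60 and < 82 → Silver

Silver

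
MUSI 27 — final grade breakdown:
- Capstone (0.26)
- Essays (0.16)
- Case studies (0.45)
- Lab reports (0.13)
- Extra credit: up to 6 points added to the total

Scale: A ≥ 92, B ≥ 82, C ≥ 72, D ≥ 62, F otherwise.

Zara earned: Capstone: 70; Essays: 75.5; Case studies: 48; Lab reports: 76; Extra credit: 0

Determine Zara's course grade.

Weighted total:
  Capstone 70 × 0.26 = 18.2
  Essays 75.5 × 0.16 = 12.08
  Case studies 48 × 0.45 = 21.6
  Lab reports 76 × 0.13 = 9.88
Sum = 61.76
Extra credit: 61.76 + 0 = 61.76
61.76 < 62 → F

F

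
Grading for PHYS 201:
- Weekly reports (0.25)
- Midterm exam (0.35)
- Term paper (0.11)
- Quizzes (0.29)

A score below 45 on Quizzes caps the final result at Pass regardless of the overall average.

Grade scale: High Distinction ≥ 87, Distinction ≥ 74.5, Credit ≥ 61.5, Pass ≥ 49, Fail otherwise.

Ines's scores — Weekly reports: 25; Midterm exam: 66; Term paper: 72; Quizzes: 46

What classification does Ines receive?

Quizzes score 46 ≥ 45: minimum met.
Weighted total:
  Weekly reports 25 × 0.25 = 6.25
  Midterm exam 66 × 0.35 = 23.1
  Term paper 72 × 0.11 = 7.92
  Quizzes 46 × 0.29 = 13.34
Sum = 50.61
50.61 is ≥ 49 and < 61.5 → Pass

Pass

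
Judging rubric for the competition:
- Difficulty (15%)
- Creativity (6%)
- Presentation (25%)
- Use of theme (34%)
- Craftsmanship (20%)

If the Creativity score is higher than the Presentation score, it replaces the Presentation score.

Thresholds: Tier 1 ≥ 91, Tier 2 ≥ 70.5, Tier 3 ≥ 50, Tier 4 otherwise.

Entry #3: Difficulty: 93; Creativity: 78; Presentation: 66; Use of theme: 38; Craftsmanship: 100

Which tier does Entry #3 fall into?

Tier 2

Creativity (78) > Presentation (66), so Presentation counts as 78.
Weighted total:
  Difficulty 93 × 0.15 = 13.95
  Creativity 78 × 0.06 = 4.68
  Presentation 78 × 0.25 = 19.5
  Use of theme 38 × 0.34 = 12.92
  Craftsmanship 100 × 0.2 = 20
Sum = 71.05
71.05 is ≥ 70.5 and < 91 → Tier 2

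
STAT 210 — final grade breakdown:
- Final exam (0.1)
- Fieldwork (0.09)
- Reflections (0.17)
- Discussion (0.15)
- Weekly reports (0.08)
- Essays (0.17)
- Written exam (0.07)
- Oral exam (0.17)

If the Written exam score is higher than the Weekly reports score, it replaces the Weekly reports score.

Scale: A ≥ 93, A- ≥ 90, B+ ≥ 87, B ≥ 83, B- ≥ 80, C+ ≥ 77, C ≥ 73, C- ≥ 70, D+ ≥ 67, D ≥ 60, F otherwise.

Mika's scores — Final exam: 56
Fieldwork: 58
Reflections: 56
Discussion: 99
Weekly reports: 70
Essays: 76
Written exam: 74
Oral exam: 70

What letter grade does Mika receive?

C-

Written exam (74) > Weekly reports (70), so Weekly reports counts as 74.
Weighted total:
  Final exam 56 × 0.1 = 5.6
  Fieldwork 58 × 0.09 = 5.22
  Reflections 56 × 0.17 = 9.52
  Discussion 99 × 0.15 = 14.85
  Weekly reports 74 × 0.08 = 5.92
  Essays 76 × 0.17 = 12.92
  Written exam 74 × 0.07 = 5.18
  Oral exam 70 × 0.17 = 11.9
Sum = 71.11
71.11 is ≥ 70 and < 73 → C-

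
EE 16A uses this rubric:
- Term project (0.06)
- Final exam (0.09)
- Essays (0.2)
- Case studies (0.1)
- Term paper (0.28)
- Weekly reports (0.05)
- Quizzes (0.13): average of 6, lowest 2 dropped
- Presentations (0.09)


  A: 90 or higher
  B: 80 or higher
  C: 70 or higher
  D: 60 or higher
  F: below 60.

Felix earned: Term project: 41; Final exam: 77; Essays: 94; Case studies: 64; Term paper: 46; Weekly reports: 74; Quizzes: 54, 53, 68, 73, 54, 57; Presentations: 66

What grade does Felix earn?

D

Quizzes: drop 53, 54 → average of remaining 4 = 252/4 = 63
Weighted total:
  Term project 41 × 0.06 = 2.46
  Final exam 77 × 0.09 = 6.93
  Essays 94 × 0.2 = 18.8
  Case studies 64 × 0.1 = 6.4
  Term paper 46 × 0.28 = 12.88
  Weekly reports 74 × 0.05 = 3.7
  Quizzes 63 × 0.13 = 8.19
  Presentations 66 × 0.09 = 5.94
Sum = 65.3
65.3 is ≥ 60 and < 70 → D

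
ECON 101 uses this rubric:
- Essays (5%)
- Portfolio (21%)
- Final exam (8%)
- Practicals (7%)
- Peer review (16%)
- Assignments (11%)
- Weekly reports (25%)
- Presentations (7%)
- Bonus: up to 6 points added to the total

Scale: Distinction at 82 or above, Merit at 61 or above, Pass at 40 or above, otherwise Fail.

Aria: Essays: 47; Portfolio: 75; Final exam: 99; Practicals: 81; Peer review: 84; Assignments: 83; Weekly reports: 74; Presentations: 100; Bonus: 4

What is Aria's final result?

Distinction

Weighted total:
  Essays 47 × 0.05 = 2.35
  Portfolio 75 × 0.21 = 15.75
  Final exam 99 × 0.08 = 7.92
  Practicals 81 × 0.07 = 5.67
  Peer review 84 × 0.16 = 13.44
  Assignments 83 × 0.11 = 9.13
  Weekly reports 74 × 0.25 = 18.5
  Presentations 100 × 0.07 = 7
Sum = 79.76
Bonus: 79.76 + 4 = 83.76
83.76 ≥ 82 → Distinction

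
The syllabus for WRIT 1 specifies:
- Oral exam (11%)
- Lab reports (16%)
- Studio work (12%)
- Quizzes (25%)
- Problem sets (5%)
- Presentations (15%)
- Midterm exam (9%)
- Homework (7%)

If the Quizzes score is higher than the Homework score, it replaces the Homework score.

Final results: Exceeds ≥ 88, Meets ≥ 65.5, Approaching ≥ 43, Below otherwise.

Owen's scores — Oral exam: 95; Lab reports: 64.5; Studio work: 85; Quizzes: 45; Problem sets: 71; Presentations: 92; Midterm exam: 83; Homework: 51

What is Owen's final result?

Quizzes (45) ≤ Homework (51), so Homework stays at 51.
Weighted total:
  Oral exam 95 × 0.11 = 10.45
  Lab reports 64.5 × 0.16 = 10.32
  Studio work 85 × 0.12 = 10.2
  Quizzes 45 × 0.25 = 11.25
  Problem sets 71 × 0.05 = 3.55
  Presentations 92 × 0.15 = 13.8
  Midterm exam 83 × 0.09 = 7.47
  Homework 51 × 0.07 = 3.57
Sum = 70.61
70.61 is ≥ 65.5 and < 88 → Meets

Meets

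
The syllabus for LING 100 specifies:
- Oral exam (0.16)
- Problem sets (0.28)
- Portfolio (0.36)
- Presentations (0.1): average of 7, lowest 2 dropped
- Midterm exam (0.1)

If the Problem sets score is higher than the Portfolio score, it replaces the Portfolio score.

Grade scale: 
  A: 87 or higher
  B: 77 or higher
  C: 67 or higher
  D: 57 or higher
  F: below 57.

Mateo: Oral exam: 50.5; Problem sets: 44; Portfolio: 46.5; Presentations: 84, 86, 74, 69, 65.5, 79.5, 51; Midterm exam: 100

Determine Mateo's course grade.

Presentations: drop 51, 65.5 → average of remaining 5 = 392.5/5 = 78.5
Problem sets (44) ≤ Portfolio (46.5), so Portfolio stays at 46.5.
Weighted total:
  Oral exam 50.5 × 0.16 = 8.08
  Problem sets 44 × 0.28 = 12.32
  Portfolio 46.5 × 0.36 = 16.74
  Presentations 78.5 × 0.1 = 7.85
  Midterm exam 100 × 0.1 = 10
Sum = 54.99
54.99 < 57 → F

F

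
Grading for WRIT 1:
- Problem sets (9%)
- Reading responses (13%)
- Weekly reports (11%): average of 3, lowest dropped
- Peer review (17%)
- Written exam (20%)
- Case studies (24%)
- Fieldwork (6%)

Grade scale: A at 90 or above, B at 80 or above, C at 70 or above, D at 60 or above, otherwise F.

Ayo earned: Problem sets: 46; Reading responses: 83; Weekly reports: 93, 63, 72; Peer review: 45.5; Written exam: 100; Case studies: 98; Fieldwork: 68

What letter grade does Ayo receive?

C

Weekly reports: drop 63 → average of remaining 2 = 165/2 = 82.5
Weighted total:
  Problem sets 46 × 0.09 = 4.14
  Reading responses 83 × 0.13 = 10.79
  Weekly reports 82.5 × 0.11 = 9.075
  Peer review 45.5 × 0.17 = 7.735
  Written exam 100 × 0.2 = 20
  Case studies 98 × 0.24 = 23.52
  Fieldwork 68 × 0.06 = 4.08
Sum = 79.34
79.34 is ≥ 70 and < 80 → C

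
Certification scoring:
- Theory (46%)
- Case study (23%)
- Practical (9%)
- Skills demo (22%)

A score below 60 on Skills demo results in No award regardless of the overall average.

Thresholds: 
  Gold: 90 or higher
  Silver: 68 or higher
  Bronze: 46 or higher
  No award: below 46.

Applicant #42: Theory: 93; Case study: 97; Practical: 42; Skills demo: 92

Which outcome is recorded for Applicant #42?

Silver

Skills demo score 92 ≥ 60: minimum met.
Weighted total:
  Theory 93 × 0.46 = 42.78
  Case study 97 × 0.23 = 22.31
  Practical 42 × 0.09 = 3.78
  Skills demo 92 × 0.22 = 20.24
Sum = 89.11
89.11 is ≥ 68 and < 90 → Silver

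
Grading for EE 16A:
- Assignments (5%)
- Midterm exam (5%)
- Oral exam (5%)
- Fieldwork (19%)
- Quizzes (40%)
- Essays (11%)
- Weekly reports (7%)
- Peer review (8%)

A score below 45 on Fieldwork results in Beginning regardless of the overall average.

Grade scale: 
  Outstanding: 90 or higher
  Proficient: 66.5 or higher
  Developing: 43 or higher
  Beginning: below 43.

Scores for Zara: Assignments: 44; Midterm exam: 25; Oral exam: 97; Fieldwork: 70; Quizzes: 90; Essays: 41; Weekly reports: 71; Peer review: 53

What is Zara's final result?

Fieldwork score 70 ≥ 45: minimum met.
Weighted total:
  Assignments 44 × 0.05 = 2.2
  Midterm exam 25 × 0.05 = 1.25
  Oral exam 97 × 0.05 = 4.85
  Fieldwork 70 × 0.19 = 13.3
  Quizzes 90 × 0.4 = 36
  Essays 41 × 0.11 = 4.51
  Weekly reports 71 × 0.07 = 4.97
  Peer review 53 × 0.08 = 4.24
Sum = 71.32
71.32 is ≥ 66.5 and < 90 → Proficient

Proficient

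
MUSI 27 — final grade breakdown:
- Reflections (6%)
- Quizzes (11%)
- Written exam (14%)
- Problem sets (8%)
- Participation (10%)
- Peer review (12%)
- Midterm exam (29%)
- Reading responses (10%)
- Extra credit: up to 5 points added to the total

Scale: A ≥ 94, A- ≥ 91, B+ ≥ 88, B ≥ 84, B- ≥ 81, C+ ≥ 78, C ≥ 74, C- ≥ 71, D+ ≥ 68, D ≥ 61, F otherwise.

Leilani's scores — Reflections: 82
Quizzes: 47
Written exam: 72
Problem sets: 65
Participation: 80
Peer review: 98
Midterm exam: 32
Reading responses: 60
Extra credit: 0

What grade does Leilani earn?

F

Weighted total:
  Reflections 82 × 0.06 = 4.92
  Quizzes 47 × 0.11 = 5.17
  Written exam 72 × 0.14 = 10.08
  Problem sets 65 × 0.08 = 5.2
  Participation 80 × 0.1 = 8
  Peer review 98 × 0.12 = 11.76
  Midterm exam 32 × 0.29 = 9.28
  Reading responses 60 × 0.1 = 6
Sum = 60.41
Extra credit: 60.41 + 0 = 60.41
60.41 < 61 → F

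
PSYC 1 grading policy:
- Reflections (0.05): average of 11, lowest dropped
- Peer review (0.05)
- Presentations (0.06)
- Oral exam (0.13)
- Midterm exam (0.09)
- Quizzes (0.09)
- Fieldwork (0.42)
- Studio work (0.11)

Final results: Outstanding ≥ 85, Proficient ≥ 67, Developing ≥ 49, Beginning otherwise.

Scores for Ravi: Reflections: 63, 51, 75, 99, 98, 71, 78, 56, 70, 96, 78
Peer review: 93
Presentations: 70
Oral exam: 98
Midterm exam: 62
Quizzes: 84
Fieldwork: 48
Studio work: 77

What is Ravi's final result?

Proficient

Reflections: drop 51 → average of remaining 10 = 784/10 = 78.4
Weighted total:
  Reflections 78.4 × 0.05 = 3.92
  Peer review 93 × 0.05 = 4.65
  Presentations 70 × 0.06 = 4.2
  Oral exam 98 × 0.13 = 12.74
  Midterm exam 62 × 0.09 = 5.58
  Quizzes 84 × 0.09 = 7.56
  Fieldwork 48 × 0.42 = 20.16
  Studio work 77 × 0.11 = 8.47
Sum = 67.28
67.28 is ≥ 67 and < 85 → Proficient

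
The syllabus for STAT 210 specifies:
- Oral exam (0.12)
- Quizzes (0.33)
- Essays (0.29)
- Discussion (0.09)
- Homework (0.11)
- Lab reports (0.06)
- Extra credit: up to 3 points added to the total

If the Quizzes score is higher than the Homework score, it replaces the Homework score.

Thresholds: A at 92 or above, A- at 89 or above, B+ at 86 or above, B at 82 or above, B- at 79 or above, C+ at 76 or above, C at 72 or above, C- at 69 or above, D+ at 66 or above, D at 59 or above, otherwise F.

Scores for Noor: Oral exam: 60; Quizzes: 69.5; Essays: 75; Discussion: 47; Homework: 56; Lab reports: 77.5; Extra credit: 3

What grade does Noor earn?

C-

Quizzes (69.5) > Homework (56), so Homework counts as 69.5.
Weighted total:
  Oral exam 60 × 0.12 = 7.2
  Quizzes 69.5 × 0.33 = 22.935
  Essays 75 × 0.29 = 21.75
  Discussion 47 × 0.09 = 4.23
  Homework 69.5 × 0.11 = 7.645
  Lab reports 77.5 × 0.06 = 4.65
Sum = 68.41
Extra credit: 68.41 + 3 = 71.41
71.41 is ≥ 69 and < 72 → C-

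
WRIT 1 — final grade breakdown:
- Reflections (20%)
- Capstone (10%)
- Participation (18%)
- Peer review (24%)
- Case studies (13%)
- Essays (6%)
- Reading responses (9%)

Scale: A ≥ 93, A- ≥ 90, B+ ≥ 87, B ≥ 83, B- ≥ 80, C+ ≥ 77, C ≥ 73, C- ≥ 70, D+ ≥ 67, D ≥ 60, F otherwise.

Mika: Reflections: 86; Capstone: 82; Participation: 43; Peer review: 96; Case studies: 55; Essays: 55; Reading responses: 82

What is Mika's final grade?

Weighted total:
  Reflections 86 × 0.2 = 17.2
  Capstone 82 × 0.1 = 8.2
  Participation 43 × 0.18 = 7.74
  Peer review 96 × 0.24 = 23.04
  Case studies 55 × 0.13 = 7.15
  Essays 55 × 0.06 = 3.3
  Reading responses 82 × 0.09 = 7.38
Sum = 74.01
74.01 is ≥ 73 and < 77 → C

C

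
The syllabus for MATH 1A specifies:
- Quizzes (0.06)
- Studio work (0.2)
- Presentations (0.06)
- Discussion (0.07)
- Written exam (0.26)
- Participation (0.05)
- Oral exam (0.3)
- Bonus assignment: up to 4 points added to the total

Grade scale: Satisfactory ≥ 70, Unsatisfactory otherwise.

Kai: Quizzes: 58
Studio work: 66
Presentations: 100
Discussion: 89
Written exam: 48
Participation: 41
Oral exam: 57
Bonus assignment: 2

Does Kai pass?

Weighted total:
  Quizzes 58 × 0.06 = 3.48
  Studio work 66 × 0.2 = 13.2
  Presentations 100 × 0.06 = 6
  Discussion 89 × 0.07 = 6.23
  Written exam 48 × 0.26 = 12.48
  Participation 41 × 0.05 = 2.05
  Oral exam 57 × 0.3 = 17.1
Sum = 60.54
Bonus assignment: 60.54 + 2 = 62.54
62.54 < 70 → Unsatisfactory

Unsatisfactory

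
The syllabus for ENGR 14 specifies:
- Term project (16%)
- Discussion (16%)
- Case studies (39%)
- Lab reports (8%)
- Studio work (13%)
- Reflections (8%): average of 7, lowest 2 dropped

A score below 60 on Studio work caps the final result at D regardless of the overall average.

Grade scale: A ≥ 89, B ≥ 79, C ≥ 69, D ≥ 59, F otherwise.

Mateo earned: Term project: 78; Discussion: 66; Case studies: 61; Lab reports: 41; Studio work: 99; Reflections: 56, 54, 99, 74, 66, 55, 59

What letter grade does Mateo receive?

D

Reflections: drop 54, 55 → average of remaining 5 = 354/5 = 70.8
Studio work score 99 ≥ 60: minimum met.
Weighted total:
  Term project 78 × 0.16 = 12.48
  Discussion 66 × 0.16 = 10.56
  Case studies 61 × 0.39 = 23.79
  Lab reports 41 × 0.08 = 3.28
  Studio work 99 × 0.13 = 12.87
  Reflections 70.8 × 0.08 = 5.664
Sum = 68.644
68.644 is ≥ 59 and < 69 → D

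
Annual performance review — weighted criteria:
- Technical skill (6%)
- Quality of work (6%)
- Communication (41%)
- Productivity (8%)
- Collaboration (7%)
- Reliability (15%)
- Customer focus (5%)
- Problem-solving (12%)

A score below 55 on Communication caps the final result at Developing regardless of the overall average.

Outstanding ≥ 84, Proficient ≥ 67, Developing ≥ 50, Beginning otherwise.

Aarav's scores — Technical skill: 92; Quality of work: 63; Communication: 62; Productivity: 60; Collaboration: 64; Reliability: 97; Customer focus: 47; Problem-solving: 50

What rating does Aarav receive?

Communication score 62 ≥ 55: minimum met.
Weighted total:
  Technical skill 92 × 0.06 = 5.52
  Quality of work 63 × 0.06 = 3.78
  Communication 62 × 0.41 = 25.42
  Productivity 60 × 0.08 = 4.8
  Collaboration 64 × 0.07 = 4.48
  Reliability 97 × 0.15 = 14.55
  Customer focus 47 × 0.05 = 2.35
  Problem-solving 50 × 0.12 = 6
Sum = 66.9
66.9 is ≥ 50 and < 67 → Developing

Developing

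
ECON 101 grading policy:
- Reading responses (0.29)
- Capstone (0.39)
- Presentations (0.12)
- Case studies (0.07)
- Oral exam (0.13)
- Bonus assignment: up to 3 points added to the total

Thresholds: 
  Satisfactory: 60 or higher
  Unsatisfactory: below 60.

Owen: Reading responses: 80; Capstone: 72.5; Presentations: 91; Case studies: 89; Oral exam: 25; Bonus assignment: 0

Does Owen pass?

Satisfactory

Weighted total:
  Reading responses 80 × 0.29 = 23.2
  Capstone 72.5 × 0.39 = 28.275
  Presentations 91 × 0.12 = 10.92
  Case studies 89 × 0.07 = 6.23
  Oral exam 25 × 0.13 = 3.25
Sum = 71.875
Bonus assignment: 71.875 + 0 = 71.875
71.875 ≥ 60 → Satisfactory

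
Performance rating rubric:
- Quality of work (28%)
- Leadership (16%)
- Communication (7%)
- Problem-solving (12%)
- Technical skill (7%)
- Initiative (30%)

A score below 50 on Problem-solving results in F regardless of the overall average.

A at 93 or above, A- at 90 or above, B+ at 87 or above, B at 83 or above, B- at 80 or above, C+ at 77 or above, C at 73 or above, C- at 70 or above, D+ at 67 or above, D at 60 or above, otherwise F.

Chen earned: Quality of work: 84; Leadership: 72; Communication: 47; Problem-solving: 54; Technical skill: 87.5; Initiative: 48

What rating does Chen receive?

Problem-solving score 54 ≥ 50: minimum met.
Weighted total:
  Quality of work 84 × 0.28 = 23.52
  Leadership 72 × 0.16 = 11.52
  Communication 47 × 0.07 = 3.29
  Problem-solving 54 × 0.12 = 6.48
  Technical skill 87.5 × 0.07 = 6.125
  Initiative 48 × 0.3 = 14.4
Sum = 65.335
65.335 is ≥ 60 and < 67 → D

D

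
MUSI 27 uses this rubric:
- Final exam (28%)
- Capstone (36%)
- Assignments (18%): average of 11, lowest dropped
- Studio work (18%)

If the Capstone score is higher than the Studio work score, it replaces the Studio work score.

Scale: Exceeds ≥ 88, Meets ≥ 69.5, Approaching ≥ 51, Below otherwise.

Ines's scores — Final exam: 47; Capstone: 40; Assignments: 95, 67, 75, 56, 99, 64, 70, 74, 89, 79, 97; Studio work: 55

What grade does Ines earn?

Approaching

Assignments: drop 56 → average of remaining 10 = 809/10 = 80.9
Capstone (40) ≤ Studio work (55), so Studio work stays at 55.
Weighted total:
  Final exam 47 × 0.28 = 13.16
  Capstone 40 × 0.36 = 14.4
  Assignments 80.9 × 0.18 = 14.562
  Studio work 55 × 0.18 = 9.9
Sum = 52.022
52.022 is ≥ 51 and < 69.5 → Approaching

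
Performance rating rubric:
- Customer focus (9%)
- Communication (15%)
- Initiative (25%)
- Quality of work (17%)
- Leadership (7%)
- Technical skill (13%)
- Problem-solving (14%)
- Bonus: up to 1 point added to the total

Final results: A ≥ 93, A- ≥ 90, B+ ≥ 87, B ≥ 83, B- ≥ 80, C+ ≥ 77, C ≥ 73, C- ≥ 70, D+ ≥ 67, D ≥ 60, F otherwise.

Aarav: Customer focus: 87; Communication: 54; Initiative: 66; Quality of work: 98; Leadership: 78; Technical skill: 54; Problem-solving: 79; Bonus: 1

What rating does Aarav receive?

C

Weighted total:
  Customer focus 87 × 0.09 = 7.83
  Communication 54 × 0.15 = 8.1
  Initiative 66 × 0.25 = 16.5
  Quality of work 98 × 0.17 = 16.66
  Leadership 78 × 0.07 = 5.46
  Technical skill 54 × 0.13 = 7.02
  Problem-solving 79 × 0.14 = 11.06
Sum = 72.63
Bonus: 72.63 + 1 = 73.63
73.63 is ≥ 73 and < 77 → C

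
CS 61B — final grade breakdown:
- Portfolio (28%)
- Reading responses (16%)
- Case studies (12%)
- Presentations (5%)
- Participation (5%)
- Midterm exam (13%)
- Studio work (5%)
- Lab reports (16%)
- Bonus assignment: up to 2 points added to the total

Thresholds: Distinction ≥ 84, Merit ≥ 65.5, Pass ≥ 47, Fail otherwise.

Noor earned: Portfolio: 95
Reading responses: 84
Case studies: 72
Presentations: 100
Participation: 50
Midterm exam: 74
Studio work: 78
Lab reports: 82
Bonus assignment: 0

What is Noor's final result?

Merit

Weighted total:
  Portfolio 95 × 0.28 = 26.6
  Reading responses 84 × 0.16 = 13.44
  Case studies 72 × 0.12 = 8.64
  Presentations 100 × 0.05 = 5
  Participation 50 × 0.05 = 2.5
  Midterm exam 74 × 0.13 = 9.62
  Studio work 78 × 0.05 = 3.9
  Lab reports 82 × 0.16 = 13.12
Sum = 82.82
Bonus assignment: 82.82 + 0 = 82.82
82.82 is ≥ 65.5 and < 84 → Merit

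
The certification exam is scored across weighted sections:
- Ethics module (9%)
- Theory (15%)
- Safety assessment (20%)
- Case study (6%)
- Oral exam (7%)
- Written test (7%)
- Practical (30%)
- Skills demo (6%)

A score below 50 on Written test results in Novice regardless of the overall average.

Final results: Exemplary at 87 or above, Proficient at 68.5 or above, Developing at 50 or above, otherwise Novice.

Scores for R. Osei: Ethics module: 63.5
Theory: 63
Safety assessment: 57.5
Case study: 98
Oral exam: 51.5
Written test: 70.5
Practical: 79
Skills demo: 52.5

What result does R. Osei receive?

Written test score 70.5 ≥ 50: minimum met.
Weighted total:
  Ethics module 63.5 × 0.09 = 5.715
  Theory 63 × 0.15 = 9.45
  Safety assessment 57.5 × 0.2 = 11.5
  Case study 98 × 0.06 = 5.88
  Oral exam 51.5 × 0.07 = 3.605
  Written test 70.5 × 0.07 = 4.935
  Practical 79 × 0.3 = 23.7
  Skills demo 52.5 × 0.06 = 3.15
Sum = 67.935
67.935 is ≥ 50 and < 68.5 → Developing

Developing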